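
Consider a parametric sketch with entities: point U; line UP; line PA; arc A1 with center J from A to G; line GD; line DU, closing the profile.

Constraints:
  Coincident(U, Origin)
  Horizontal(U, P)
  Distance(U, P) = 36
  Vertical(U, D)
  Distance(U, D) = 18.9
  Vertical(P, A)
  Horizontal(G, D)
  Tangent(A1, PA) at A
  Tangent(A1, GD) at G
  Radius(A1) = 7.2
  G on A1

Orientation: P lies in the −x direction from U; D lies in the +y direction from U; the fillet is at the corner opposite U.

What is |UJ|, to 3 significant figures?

31.1

UD is vertical with |UD| = 18.9 and D on the +y side, so D = (0.00, 18.9). The virtual corner opposite U is at (-36.0, 18.9). The tangent condition forces JA to be normal to PA and A1 meets GD tangentially, so JG is at right angles to GD, with radius 7.2, so the center J sits 7.2 in from both sides at J = (-28.8, 11.7). Then |UJ| = |J − U| = 31.1.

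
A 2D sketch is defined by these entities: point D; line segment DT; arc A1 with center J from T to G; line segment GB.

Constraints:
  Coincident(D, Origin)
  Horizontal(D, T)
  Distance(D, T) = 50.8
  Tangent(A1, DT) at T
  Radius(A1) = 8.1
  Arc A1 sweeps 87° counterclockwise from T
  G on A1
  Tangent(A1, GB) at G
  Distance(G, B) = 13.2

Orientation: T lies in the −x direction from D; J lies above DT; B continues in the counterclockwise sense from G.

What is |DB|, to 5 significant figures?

46.912

D is at the origin; DT is horizontal with |DT| = 50.8 and T on the −x side, so T = (-50.800, 0.0000). A1 meets DT tangentially, so JT is at right angles to DT, so J = T + (0, 8.1) = (-50.800, 8.1000). On A1, T sits at bearing -90° from J; an 87° counterclockwise sweep puts G at bearing -3°, so G = J + 8.1·(cos -3°, sin -3°) = (-42.711, 7.6761). Tangency of A1 to GB means the radius JG is perpendicular to GB, so GB runs along (−sin -3°, cos -3°); with |GB| = 13.2, B = (-42.020, 20.858). Then |DB| = |B − D| = 46.912.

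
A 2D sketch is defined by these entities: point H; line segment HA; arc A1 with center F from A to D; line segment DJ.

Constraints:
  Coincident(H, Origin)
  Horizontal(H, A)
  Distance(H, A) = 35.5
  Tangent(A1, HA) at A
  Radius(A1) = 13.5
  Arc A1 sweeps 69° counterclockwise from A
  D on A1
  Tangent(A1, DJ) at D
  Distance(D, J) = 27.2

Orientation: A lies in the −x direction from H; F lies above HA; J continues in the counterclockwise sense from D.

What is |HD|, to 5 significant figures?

24.480

H is at the origin; H and A share the same y with |HA| = 35.5 and A on the −x side, so A = (-35.500, 0.0000). Since A1 is tangent to HA there, FA ⟂ HA, so F = A + (0, 13.5) = (-35.500, 13.500). On A1, A sits at bearing -90° from F; a 69° counterclockwise sweep puts D at bearing -21°, so D = F + 13.5·(cos -21°, sin -21°) = (-22.897, 8.6620). Then |HD| = |D − H| = 24.480.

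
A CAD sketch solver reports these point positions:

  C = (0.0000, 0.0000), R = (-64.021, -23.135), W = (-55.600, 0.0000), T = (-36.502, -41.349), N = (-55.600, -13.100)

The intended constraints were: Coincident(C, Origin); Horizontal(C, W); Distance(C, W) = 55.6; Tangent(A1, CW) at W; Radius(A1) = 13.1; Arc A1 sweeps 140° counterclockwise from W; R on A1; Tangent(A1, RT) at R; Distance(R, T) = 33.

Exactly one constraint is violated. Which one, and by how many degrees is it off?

Tangent(A1, RT) at R — off by 6.50°.

C = (0.00, 0.00) ✓; C.y = 0.00, W.y = 0.00 ✓; |CW| = 55.60 ✓; ∠(NW, WC) = 90.00° ✓; |NW| = 13.10 ✓; bearing(N→R) − bearing(N→W) = 140.0° ✓; |NR| = 13.10 ✓; ∠(NR, RT) = 83.50° ✗; |RT| = 33.00 ✓.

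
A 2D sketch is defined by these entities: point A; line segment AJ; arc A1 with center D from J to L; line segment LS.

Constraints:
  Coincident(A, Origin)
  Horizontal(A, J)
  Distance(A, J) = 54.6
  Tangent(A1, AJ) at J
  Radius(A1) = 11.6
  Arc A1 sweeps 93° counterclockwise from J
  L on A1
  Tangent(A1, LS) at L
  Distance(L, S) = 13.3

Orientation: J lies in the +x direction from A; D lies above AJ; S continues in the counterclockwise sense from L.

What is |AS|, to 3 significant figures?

70.3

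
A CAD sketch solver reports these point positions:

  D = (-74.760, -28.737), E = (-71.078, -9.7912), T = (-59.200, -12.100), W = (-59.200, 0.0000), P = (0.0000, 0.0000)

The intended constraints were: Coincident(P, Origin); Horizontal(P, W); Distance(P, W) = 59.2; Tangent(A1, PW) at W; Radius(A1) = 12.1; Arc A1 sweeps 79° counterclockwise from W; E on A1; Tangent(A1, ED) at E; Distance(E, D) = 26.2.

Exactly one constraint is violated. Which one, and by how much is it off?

Distance(E, D) = 26.2 — off by 6.90.

P = (0.00, 0.00) ✓; P.y = 0.00, W.y = 0.00 ✓; |PW| = 59.20 ✓; ∠(TW, WP) = 90.00° ✓; |TW| = 12.10 ✓; bearing(T→E) − bearing(T→W) = 79.00° ✓; |TE| = 12.10 ✓; ∠(TE, ED) = 90.00° ✓; |ED| = 19.30 ✗.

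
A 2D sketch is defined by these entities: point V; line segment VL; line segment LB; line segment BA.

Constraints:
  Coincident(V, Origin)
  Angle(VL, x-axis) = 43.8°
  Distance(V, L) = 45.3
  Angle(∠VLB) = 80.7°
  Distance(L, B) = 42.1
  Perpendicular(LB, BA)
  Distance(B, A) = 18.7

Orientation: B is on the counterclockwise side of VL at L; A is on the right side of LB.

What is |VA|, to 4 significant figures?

72.32

V is at the origin; VL runs at 43.8° with length 45.3, so L = 45.3·(cos 43.8°, sin 43.8°) = (32.70, 31.35). ∠VLB = 80.7°, so LB runs at 43.8° + (180° − 80.7°) = 143.1° from the x-axis; with |LB| = 42.1, B = L + 42.1·(cos 143.1°, sin 143.1°) = (-0.9710, 56.63). The perpendicularity gives BA at right angles to LB; with |BA| = 18.7 on the right of LB, A = B + 18.7·(0.6004, 0.7997) = (10.26, 71.59). Then |VA| = |A − V| = 72.32.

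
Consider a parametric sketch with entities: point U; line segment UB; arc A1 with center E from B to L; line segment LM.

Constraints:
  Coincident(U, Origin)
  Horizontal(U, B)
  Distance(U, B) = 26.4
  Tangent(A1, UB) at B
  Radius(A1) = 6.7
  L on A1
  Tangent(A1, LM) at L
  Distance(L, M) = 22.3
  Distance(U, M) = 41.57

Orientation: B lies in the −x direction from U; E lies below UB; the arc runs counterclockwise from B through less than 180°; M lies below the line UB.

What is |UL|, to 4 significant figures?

33.93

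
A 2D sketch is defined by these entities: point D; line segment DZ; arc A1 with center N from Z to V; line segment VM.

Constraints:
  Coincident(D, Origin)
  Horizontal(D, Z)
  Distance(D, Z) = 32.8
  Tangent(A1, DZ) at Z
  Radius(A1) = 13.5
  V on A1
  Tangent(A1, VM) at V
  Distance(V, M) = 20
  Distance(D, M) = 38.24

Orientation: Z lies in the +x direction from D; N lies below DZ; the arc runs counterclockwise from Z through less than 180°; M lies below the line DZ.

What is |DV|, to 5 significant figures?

23.406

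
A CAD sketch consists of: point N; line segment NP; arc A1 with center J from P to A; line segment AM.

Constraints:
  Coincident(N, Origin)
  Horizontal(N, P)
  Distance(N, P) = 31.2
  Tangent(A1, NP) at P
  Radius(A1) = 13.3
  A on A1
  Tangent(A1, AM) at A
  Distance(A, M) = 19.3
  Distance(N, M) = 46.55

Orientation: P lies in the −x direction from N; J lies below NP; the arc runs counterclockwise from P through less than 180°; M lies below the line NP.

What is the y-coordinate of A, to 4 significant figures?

-21.95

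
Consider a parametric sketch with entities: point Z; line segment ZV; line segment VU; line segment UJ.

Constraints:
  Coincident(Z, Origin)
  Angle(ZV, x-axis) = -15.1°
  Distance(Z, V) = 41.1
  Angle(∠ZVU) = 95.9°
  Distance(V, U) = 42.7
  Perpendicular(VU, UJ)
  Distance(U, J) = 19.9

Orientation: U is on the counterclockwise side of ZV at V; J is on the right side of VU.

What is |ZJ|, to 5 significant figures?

76.788

Z is at the origin; ZV runs at -15.1° with length 41.1, so V = 41.1·(cos -15.1°, sin -15.1°) = (39.681, -10.707). ∠ZVU = 95.9°, so VU runs at -15.1° + (180° − 95.9°) = 69.000° from the x-axis; with |VU| = 42.7, U = V + 42.7·(cos 69.000°, sin 69.000°) = (54.983, 29.157). VU ⟂ UJ; with |UJ| = 19.9 on the right of VU, J = U + 19.9·(0.93358, -0.35837) = (73.561, 22.026). Then |ZJ| = |J − Z| = 76.788.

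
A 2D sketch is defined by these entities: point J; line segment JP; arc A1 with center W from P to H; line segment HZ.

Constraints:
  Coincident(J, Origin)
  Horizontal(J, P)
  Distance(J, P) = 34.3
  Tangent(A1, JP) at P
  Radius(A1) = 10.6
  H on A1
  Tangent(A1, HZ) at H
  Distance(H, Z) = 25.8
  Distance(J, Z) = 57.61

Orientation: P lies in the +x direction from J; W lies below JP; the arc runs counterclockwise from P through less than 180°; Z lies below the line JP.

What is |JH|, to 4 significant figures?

32.13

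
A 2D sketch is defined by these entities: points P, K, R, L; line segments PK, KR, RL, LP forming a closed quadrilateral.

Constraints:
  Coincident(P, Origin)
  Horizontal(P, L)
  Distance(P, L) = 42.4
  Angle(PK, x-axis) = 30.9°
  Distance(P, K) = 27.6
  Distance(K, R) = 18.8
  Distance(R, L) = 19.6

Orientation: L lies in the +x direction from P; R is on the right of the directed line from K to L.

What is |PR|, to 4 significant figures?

23.81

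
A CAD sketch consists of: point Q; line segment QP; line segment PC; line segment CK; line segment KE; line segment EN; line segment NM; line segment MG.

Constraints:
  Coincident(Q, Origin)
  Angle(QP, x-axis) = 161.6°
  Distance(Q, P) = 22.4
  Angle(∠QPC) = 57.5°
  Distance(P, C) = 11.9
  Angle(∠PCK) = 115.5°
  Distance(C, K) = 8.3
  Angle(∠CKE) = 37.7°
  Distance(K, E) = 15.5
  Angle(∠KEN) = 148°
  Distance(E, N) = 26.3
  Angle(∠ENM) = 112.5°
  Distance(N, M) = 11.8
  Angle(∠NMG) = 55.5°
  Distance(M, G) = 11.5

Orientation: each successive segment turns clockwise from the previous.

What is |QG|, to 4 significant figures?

41.70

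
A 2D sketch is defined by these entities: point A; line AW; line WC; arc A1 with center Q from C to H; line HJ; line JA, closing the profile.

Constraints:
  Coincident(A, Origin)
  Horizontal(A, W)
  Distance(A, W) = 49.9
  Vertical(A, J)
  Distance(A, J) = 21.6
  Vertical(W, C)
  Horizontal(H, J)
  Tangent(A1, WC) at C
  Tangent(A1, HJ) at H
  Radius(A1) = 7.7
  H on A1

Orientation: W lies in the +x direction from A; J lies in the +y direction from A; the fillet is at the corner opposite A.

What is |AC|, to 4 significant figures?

51.80

A is at the origin; AW is horizontal with |AW| = 49.9 and W on the +x side, so W = (49.90, 0.000). A and J share the same x with |AJ| = 21.6 and J on the +y side, so J = (0.000, 21.60). The virtual corner opposite A is at (49.90, 21.60). The tangent condition forces QC to be normal to WC and A1 meets HJ tangentially, so QH is at right angles to HJ, with radius 7.7, so the center Q sits 7.7 in from both sides at Q = (42.20, 13.90). That places the tangent points at C = (49.90, 13.90) on WC and H = (42.20, 21.60) on HJ. Then |AC| = |C − A| = 51.80.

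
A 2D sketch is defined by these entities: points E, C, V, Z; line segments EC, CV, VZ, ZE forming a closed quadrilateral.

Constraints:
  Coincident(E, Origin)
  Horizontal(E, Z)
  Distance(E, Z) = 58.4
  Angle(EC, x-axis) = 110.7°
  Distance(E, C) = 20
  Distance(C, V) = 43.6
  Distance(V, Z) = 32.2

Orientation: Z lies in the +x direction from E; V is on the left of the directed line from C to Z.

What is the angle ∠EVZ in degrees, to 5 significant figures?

100.58°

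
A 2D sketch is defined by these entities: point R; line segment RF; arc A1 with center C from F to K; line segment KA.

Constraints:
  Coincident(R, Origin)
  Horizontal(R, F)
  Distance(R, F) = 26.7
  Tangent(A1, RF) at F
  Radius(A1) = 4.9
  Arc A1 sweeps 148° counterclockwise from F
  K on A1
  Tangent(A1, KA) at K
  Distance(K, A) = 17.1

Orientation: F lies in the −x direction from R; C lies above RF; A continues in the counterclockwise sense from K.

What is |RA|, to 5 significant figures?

42.645

R is at the origin; RF is horizontal with |RF| = 26.7 and F on the −x side, so F = (-26.700, 0.0000). A1 meets RF tangentially, so CF is at right angles to RF, so C = F + (0, 4.9) = (-26.700, 4.9000). On A1, F sits at bearing -90° from C; a 148° counterclockwise sweep puts K at bearing 58°, so K = C + 4.9·(cos 58°, sin 58°) = (-24.103, 9.0554). The tangent condition forces CK to be normal to KA, so KA runs along (−sin 58°, cos 58°); with |KA| = 17.1, A = (-38.605, 18.117). Then |RA| = |A − R| = 42.645.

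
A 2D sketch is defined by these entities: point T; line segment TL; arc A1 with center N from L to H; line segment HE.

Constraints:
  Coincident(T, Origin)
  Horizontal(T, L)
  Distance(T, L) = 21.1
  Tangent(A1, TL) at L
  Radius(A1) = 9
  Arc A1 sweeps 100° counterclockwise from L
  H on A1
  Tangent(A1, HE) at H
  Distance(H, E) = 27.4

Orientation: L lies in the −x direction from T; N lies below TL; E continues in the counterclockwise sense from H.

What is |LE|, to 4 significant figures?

37.77

On A1, L sits at bearing 90° from N; a 100° counterclockwise sweep puts H at bearing 190°, so H = N + 9.0·(cos 190°, sin 190°) = (-29.96, -10.56). The tangent condition forces NH to be normal to HE, so HE runs along (−sin 190°, cos 190°); with |HE| = 27.4, E = (-25.21, -37.55). Then |LE| = |E − L| = 37.77.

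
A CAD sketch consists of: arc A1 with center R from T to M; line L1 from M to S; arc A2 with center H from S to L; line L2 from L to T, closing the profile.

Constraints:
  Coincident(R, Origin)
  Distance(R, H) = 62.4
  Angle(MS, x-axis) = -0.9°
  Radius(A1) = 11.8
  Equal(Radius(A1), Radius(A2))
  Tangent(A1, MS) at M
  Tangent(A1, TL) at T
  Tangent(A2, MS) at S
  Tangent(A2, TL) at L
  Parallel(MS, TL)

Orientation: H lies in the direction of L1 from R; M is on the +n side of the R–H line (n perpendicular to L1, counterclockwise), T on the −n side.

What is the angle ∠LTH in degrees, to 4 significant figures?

10.71°

Tangency of A1 to both parallel lines with radius 11.8 puts M and T at R ± 11.8·n: M = (0.1853, 11.80), T = (-0.1853, -11.80). Equal radii place S and L the same way about H: S = H + 11.8·n = (62.58, 10.82), L = H − 11.8·n = (62.21, -12.78). Then cos ∠LTH = TL·TH / (|TL||TH|), giving 10.71°.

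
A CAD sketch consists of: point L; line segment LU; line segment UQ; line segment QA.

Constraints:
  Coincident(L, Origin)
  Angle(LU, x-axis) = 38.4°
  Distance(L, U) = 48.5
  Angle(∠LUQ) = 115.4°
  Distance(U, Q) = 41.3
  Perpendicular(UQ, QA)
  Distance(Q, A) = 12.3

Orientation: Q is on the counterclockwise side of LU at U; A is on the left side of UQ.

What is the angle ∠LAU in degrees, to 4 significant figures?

43.49°

L is at the origin; LU runs at 38.4° with length 48.5, so U = 48.5·(cos 38.4°, sin 38.4°) = (38.01, 30.13). ∠LUQ = 115.4°, so UQ runs at 38.4° + (180° − 115.4°) = 103.0° from the x-axis; with |UQ| = 41.3, Q = U + 41.3·(cos 103.0°, sin 103.0°) = (28.72, 70.37). The perpendicularity gives QA at right angles to UQ; with |QA| = 12.3 on the left of UQ, A = Q + 12.3·(-0.9744, -0.2250) = (16.73, 67.60). Then cos ∠LAU = AL·AU / (|AL||AU|), giving 43.49°.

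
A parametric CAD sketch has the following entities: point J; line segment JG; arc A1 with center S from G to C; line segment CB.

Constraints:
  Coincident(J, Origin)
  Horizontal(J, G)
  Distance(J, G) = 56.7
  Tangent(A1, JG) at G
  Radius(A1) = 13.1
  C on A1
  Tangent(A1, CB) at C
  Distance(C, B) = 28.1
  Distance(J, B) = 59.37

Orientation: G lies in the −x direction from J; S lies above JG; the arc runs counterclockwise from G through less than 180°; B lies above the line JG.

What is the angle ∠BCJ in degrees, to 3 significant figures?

105°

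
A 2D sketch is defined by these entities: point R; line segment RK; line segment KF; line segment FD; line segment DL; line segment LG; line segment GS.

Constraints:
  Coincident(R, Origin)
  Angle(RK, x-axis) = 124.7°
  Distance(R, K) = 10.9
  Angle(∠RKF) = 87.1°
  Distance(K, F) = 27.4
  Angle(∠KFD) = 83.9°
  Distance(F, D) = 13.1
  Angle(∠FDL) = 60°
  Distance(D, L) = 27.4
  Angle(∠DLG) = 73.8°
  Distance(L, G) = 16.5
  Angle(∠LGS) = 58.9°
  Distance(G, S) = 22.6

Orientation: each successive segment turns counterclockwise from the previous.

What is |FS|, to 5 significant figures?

12.144

R is at the origin; RK runs at 124.7° with length 10.9, so K = (-6.2051, 8.9614). ∠RKF = 87.1° gives KF at -142.40° from the x-axis; with |KF| = 27.4, F = (-27.914, -7.7566). ∠KFD = 83.9° gives FD at -46.300° from the x-axis; with |FD| = 13.1, D = (-18.863, -17.227). ∠FDL = 60.0° gives DL at 73.700° from the x-axis; with |DL| = 27.4, L = (-11.173, 9.0712). ∠DLG = 73.8° gives LG at 179.90° from the x-axis; with |LG| = 16.5, G = (-27.673, 9.1000). ∠LGS = 58.9° gives GS at -59.000° from the x-axis; with |GS| = 22.6, S = (-16.033, -10.272). Then |FS| = |S − F| = 12.144.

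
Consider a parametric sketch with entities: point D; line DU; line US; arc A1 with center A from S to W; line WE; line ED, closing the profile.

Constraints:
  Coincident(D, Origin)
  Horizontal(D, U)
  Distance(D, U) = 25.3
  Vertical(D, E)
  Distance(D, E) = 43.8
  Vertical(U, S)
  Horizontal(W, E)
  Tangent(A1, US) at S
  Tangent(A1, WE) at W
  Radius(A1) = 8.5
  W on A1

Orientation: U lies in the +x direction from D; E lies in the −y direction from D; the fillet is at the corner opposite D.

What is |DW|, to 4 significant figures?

46.91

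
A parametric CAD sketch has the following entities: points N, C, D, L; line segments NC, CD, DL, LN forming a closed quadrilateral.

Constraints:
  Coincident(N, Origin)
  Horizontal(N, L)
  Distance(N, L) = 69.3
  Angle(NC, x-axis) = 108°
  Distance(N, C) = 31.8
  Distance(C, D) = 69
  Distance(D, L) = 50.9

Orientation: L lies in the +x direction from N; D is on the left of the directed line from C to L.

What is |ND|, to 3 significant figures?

75.0

N is at the origin; N and L share the same y with |NL| = 69.3 and L in +x, so L = (69.3, 0). NC runs at 108.0° with |NC| = 31.8, so C = (-9.83, 30.2). D is determined by |CD| = 69.0 and |DL| = 50.9 together: it lies at the intersection of circle(C, 69.0) and circle(L, 50.9). With |CL| = 84.7, the foot of the radical line on CL is 55.2 from C and the perpendicular offset is √(69.0² − 55.2²) = 41.4. Taking the left-of-CL solution: D = (56.5, 49.3).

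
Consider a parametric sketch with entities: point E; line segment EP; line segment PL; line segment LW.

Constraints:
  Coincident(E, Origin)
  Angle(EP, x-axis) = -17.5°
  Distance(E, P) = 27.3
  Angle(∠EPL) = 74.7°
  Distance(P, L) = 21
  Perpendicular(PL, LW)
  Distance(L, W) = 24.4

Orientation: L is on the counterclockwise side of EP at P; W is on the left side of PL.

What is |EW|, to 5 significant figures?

13.931

E is at the origin; EP runs at -17.5° with length 27.3, so P = 27.3·(cos -17.5°, sin -17.5°) = (26.036, -8.2093). ∠EPL = 74.7°, so PL runs at -17.5° + (180° − 74.7°) = 87.800° from the x-axis; with |PL| = 21.0, L = P + 21.0·(cos 87.800°, sin 87.800°) = (26.843, 12.775). PL ⟂ LW; with |LW| = 24.4 on the left of PL, W = L + 24.4·(-0.99926, 0.038388) = (2.4606, 13.712). Then |EW| = |W − E| = 13.931.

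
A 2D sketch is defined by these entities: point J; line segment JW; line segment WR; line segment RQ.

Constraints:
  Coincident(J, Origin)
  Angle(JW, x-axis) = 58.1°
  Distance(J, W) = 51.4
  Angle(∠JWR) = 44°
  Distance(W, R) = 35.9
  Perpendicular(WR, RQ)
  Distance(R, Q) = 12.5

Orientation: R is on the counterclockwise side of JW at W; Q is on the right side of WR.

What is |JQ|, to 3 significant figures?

48.2

∠JWR = 44.0°, so WR runs at 58.1° + (180° − 44.0°) = 194° from the x-axis; with |WR| = 35.9, R = W + 35.9·(cos 194°, sin 194°) = (-7.66, 34.9). WR ⟂ RQ; with |RQ| = 12.5 on the right of WR, Q = R + 12.5·(-0.244, 0.970) = (-10.7, 47.0). Then |JQ| = |Q − J| = 48.2.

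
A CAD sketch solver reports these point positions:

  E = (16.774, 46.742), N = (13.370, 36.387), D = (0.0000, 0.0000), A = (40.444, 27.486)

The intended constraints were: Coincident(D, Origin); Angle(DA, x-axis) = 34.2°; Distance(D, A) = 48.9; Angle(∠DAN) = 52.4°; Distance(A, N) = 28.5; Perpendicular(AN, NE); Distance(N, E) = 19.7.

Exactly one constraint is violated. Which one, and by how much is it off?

Distance(N, E) = 19.7 — off by 8.80.

D = (0.00, 0.00) ✓; DA at 34.20° ✓; |DA| = 48.90 ✓; ∠DAN = 52.40° ✓; |AN| = 28.50 ✓; ∠(AN, NE) = 90.00° ✓; |NE| = 10.90 ✗.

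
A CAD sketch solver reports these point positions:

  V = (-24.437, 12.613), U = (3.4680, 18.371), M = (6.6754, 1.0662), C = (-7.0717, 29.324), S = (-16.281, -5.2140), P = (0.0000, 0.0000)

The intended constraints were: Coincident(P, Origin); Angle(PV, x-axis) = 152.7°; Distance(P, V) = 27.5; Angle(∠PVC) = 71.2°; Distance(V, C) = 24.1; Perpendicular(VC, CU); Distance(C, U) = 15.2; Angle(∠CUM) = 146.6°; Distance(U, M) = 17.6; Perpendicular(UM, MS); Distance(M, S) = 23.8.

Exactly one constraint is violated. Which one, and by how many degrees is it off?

Perpendicular(UM, MS) — off by 4.80°.

P = (0.00, 0.00) ✓; PV at 152.7° ✓; |PV| = 27.50 ✓; ∠PVC = 71.20° ✓; |VC| = 24.10 ✓; ∠(VC, CU) = 90.00° ✓; |CU| = 15.20 ✓; ∠CUM = 146.6° ✓; |UM| = 17.60 ✓; ∠(UM, MS) = 85.20° ✗; |MS| = 23.80 ✓.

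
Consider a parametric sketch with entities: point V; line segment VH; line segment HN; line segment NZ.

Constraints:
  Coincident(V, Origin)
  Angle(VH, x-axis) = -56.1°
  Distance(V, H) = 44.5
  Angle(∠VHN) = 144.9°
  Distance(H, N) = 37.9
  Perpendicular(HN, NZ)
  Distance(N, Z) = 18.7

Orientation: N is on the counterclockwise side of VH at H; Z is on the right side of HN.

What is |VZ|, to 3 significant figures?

86.5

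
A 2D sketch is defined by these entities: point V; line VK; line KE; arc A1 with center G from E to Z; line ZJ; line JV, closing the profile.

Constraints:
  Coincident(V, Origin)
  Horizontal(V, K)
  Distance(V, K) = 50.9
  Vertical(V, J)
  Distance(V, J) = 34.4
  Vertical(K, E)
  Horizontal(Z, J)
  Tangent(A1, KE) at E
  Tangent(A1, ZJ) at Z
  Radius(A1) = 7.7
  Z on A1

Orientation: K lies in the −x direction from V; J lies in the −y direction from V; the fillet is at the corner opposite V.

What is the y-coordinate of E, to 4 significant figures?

-26.70

V is at the origin; VK is horizontal with |VK| = 50.9 and K on the −x side, so K = (-50.90, 0.000). VJ is vertical with |VJ| = 34.4 and J on the −y side, so J = (0.000, -34.40). The virtual corner opposite V is at (-50.90, -34.40). A1 meets KE tangentially, so GE is at right angles to KE and since A1 is tangent to ZJ there, GZ ⟂ ZJ, with radius 7.7, so the center G sits 7.7 in from both sides at G = (-43.20, -26.70). That places the tangent points at E = (-50.90, -26.70) on KE and Z = (-43.20, -34.40) on ZJ. So E.y = -26.70.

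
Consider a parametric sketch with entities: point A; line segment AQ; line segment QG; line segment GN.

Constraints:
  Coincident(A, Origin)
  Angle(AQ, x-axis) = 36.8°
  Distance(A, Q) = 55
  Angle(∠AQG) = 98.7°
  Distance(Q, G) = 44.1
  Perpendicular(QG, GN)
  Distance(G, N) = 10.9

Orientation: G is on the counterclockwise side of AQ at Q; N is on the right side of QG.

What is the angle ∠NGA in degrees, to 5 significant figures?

136.04°

A is at the origin; AQ runs at 36.8° with length 55.0, so Q = 55.0·(cos 36.8°, sin 36.8°) = (44.040, 32.946). ∠AQG = 98.7°, so QG runs at 36.8° + (180° − 98.7°) = 118.10° from the x-axis; with |QG| = 44.1, G = Q + 44.1·(cos 118.10°, sin 118.10°) = (23.269, 71.848). The perpendicularity gives GN at right angles to QG; with |GN| = 10.9 on the right of QG, N = G + 10.9·(0.88213, 0.47101) = (32.884, 76.982). Then cos ∠NGA = GN·GA / (|GN||GA|), giving 136.04°.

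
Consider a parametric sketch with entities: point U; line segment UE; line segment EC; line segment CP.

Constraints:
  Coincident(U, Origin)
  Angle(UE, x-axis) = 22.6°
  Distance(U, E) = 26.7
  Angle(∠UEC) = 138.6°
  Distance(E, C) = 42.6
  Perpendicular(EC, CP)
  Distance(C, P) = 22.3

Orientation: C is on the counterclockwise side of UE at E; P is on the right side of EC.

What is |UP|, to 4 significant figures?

74.29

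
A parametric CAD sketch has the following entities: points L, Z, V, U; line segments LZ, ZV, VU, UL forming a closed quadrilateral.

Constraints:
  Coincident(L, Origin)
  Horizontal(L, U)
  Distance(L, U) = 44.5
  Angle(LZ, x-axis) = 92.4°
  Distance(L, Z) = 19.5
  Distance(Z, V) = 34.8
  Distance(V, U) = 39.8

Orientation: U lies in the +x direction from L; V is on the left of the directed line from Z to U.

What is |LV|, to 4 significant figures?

47.09

L is at the origin; L and U share the same y with |LU| = 44.5 and U in +x, so U = (44.5, 0). LZ runs at 92.4° with |LZ| = 19.5, so Z = (-0.8166, 19.48). V is determined by |ZV| = 34.8 and |VU| = 39.8 together: it lies at the intersection of circle(Z, 34.8) and circle(U, 39.8). With |ZU| = 49.33, the foot of the radical line on ZU is 20.88 from Z and the perpendicular offset is √(34.8² − 20.88²) = 27.84. Taking the left-of-ZU solution: V = (29.36, 36.81).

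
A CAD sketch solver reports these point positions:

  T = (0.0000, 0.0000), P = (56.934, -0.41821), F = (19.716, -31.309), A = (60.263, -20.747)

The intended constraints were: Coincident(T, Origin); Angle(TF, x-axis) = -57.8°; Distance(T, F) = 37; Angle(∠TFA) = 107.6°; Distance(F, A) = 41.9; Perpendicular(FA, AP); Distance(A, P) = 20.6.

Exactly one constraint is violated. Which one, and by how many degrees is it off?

Perpendicular(FA, AP) — off by 5.30°.

T = (0.00, 0.00) ✓; TF at -57.80° ✓; |TF| = 37.00 ✓; ∠TFA = 107.6° ✓; |FA| = 41.90 ✓; ∠(FA, AP) = 84.70° ✗; |AP| = 20.60 ✓.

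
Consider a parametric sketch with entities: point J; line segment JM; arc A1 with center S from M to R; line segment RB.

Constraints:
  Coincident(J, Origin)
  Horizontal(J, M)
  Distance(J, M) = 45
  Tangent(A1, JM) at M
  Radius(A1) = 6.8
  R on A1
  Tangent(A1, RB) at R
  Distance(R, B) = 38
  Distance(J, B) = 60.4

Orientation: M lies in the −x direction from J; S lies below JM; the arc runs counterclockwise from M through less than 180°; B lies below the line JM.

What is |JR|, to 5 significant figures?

52.242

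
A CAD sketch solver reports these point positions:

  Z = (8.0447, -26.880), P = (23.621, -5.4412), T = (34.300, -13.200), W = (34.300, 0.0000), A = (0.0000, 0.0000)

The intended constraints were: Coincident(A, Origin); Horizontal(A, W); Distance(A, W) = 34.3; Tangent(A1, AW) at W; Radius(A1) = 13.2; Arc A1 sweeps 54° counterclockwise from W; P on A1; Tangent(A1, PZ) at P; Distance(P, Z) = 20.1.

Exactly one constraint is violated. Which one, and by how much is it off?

Distance(P, Z) = 20.1 — off by 6.40.

A = (0.00, 0.00) ✓; A.y = 0.00, W.y = 0.00 ✓; |AW| = 34.30 ✓; ∠(TW, WA) = 90.00° ✓; |TW| = 13.20 ✓; bearing(T→P) − bearing(T→W) = 54.00° ✓; |TP| = 13.20 ✓; ∠(TP, PZ) = 90.00° ✓; |PZ| = 26.50 ✗.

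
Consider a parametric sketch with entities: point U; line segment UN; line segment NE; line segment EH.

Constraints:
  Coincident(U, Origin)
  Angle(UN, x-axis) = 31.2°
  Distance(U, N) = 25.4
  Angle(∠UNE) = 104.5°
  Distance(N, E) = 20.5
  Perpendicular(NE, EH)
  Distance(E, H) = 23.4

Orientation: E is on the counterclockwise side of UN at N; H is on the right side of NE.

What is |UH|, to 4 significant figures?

55.00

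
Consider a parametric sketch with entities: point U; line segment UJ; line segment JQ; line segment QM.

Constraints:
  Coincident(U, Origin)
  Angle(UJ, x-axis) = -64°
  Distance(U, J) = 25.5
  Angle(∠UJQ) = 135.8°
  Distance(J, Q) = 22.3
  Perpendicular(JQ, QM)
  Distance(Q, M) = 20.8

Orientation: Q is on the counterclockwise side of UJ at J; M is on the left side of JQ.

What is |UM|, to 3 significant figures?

40.7

∠UJQ = 135.8°, so JQ runs at -64.0° + (180° − 135.8°) = -19.8° from the x-axis; with |JQ| = 22.3, Q = J + 22.3·(cos -19.8°, sin -19.8°) = (32.2, -30.5). JQ ⟂ QM; with |QM| = 20.8 on the left of JQ, M = Q + 20.8·(0.339, 0.941) = (39.2, -10.9). Then |UM| = |M − U| = 40.7.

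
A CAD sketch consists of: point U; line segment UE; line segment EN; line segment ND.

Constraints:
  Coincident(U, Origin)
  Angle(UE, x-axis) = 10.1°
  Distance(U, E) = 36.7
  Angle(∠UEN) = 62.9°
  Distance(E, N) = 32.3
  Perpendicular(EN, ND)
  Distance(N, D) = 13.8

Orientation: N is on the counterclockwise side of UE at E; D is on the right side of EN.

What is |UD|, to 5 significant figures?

49.013

U is at the origin; UE runs at 10.1° with length 36.7, so E = 36.7·(cos 10.1°, sin 10.1°) = (36.131, 6.4360). ∠UEN = 62.9°, so EN runs at 10.1° + (180° − 62.9°) = 127.20° from the x-axis; with |EN| = 32.3, N = E + 32.3·(cos 127.20°, sin 127.20°) = (16.603, 32.164). The perpendicularity gives ND at right angles to EN; with |ND| = 13.8 on the right of EN, D = N + 13.8·(0.79653, 0.60460) = (27.595, 40.507). Then |UD| = |D − U| = 49.013.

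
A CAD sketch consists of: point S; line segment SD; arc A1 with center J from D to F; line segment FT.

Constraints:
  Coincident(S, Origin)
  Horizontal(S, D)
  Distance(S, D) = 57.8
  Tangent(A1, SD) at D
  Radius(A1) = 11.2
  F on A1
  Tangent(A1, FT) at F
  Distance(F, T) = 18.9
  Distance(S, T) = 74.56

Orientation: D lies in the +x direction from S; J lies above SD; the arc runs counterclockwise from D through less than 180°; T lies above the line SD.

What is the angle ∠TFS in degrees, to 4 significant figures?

96.59°

Checks: ∠(JD, DS) = 90.00° ✓; |JF| = 11.20 ✓; ∠(JF, FT) = 90.00° ✓; |FT| = 18.90 ✓; |ST| = 74.56 ✓.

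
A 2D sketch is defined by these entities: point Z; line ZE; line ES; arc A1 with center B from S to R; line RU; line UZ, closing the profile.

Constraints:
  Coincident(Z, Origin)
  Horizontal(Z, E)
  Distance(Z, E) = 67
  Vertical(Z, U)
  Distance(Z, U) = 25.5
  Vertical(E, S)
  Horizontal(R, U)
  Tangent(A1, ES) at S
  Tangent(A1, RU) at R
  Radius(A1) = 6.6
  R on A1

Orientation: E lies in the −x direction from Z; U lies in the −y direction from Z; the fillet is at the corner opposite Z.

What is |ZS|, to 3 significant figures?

69.6

The virtual corner opposite Z is at (-67.0, -25.5). Tangency of A1 to ES means the radius BS is perpendicular to ES and tangency of A1 to RU means the radius BR is perpendicular to RU, with radius 6.6, so the center B sits 6.6 in from both sides at B = (-60.4, -18.9). That places the tangent points at S = (-67.0, -18.9) on ES and R = (-60.4, -25.5) on RU. Then |ZS| = |S − Z| = 69.6.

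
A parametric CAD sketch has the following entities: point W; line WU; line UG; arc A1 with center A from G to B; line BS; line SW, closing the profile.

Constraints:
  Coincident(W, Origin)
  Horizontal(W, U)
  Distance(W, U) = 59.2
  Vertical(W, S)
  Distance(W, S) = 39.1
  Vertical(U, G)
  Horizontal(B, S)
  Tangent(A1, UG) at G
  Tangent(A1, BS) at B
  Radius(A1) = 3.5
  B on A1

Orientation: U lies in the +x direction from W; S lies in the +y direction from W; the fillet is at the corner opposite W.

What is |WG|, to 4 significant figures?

69.08

W is at the origin; W and U share the same y with |WU| = 59.2 and U on the +x side, so U = (59.20, 0.000). WS is vertical with |WS| = 39.1 and S on the +y side, so S = (0.000, 39.10). The virtual corner opposite W is at (59.20, 39.10). A1 meets UG tangentially, so AG is at right angles to UG and since A1 is tangent to BS there, AB ⟂ BS, with radius 3.5, so the center A sits 3.5 in from both sides at A = (55.70, 35.60). That places the tangent points at G = (59.20, 35.60) on UG and B = (55.70, 39.10) on BS. Then |WG| = |G − W| = 69.08.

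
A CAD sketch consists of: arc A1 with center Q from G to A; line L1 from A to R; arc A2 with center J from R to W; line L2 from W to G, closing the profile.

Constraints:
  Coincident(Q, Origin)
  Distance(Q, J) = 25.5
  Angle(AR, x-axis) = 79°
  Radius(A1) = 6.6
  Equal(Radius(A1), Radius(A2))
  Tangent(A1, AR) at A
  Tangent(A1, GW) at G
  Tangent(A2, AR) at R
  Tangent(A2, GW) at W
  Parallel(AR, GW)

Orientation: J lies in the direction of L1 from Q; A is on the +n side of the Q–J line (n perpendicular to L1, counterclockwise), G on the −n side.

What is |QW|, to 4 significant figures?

26.34

The slot axis is L1's direction at 79.0°, so u = (cos 79.0°, sin 79.0°) = (0.1908, 0.9816) and n = (−sin 79.0°, cos 79.0°) = (-0.9816, 0.1908). Q is at the origin and J lies 25.5 along u from Q, so J = 25.5·u = (4.866, 25.03). Tangency of A1 to both parallel lines with radius 6.6 puts A and G at Q ± 6.6·n: A = (-6.479, 1.259), G = (6.479, -1.259). Equal radii place R and W the same way about J: R = J + 6.6·n = (-1.613, 26.29), W = J − 6.6·n = (11.34, 23.77). Then |QW| = |W − Q| = 26.34.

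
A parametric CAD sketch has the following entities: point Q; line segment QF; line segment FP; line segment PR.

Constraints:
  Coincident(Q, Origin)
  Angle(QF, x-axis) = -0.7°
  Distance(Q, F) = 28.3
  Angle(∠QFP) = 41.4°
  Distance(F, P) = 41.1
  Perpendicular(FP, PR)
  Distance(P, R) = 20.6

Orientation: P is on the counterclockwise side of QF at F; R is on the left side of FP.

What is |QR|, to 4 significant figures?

19.96

Q is at the origin; QF runs at -0.7° with length 28.3, so F = 28.3·(cos -0.7°, sin -0.7°) = (28.30, -0.3457). ∠QFP = 41.4°, so FP runs at -0.7° + (180° − 41.4°) = 137.9° from the x-axis; with |FP| = 41.1, P = F + 41.1·(cos 137.9°, sin 137.9°) = (-2.197, 27.21). The perpendicularity gives PR at right angles to FP; with |PR| = 20.6 on the left of FP, R = P + 20.6·(-0.6704, -0.7420) = (-16.01, 11.92). Then |QR| = |R − Q| = 19.96.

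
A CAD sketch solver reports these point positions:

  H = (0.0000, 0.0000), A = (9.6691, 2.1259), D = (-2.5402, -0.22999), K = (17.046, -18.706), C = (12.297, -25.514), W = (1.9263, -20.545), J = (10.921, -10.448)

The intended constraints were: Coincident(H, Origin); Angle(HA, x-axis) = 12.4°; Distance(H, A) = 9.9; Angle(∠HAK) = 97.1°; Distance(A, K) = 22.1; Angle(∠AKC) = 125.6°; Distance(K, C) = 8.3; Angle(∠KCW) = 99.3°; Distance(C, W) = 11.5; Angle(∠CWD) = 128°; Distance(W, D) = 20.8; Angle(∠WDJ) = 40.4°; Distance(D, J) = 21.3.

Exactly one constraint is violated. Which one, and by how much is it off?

Distance(D, J) = 21.3 — off by 4.40.

H = (0.00, 0.00) ✓; HA at 12.40° ✓; |HA| = 9.900 ✓; ∠HAK = 97.10° ✓; |AK| = 22.10 ✓; ∠AKC = 125.6° ✓; |KC| = 8.301 ✓; ∠KCW = 99.30° ✓; |CW| = 11.50 ✓; ∠CWD = 128.0° ✓; |WD| = 20.80 ✓; ∠WDJ = 40.40° ✓; |DJ| = 16.90 ✗.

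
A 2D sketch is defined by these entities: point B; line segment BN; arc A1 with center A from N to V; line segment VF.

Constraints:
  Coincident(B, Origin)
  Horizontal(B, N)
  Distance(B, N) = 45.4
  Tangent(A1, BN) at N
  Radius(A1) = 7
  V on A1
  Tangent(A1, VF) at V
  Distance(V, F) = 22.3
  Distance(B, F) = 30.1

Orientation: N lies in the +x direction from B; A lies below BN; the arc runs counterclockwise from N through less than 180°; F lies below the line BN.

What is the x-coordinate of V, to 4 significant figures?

40.53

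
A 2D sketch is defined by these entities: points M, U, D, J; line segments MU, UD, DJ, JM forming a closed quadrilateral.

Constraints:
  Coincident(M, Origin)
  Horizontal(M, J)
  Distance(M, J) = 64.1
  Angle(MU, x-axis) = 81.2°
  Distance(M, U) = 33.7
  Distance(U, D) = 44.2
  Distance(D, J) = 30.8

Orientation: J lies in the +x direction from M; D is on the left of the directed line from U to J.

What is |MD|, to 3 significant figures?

55.7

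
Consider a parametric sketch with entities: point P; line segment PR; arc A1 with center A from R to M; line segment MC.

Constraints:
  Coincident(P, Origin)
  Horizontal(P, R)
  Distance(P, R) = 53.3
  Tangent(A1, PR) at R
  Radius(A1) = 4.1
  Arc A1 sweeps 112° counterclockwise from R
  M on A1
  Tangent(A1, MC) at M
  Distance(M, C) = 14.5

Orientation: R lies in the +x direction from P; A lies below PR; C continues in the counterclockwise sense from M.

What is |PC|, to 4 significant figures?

58.15

P is at the origin; PR is horizontal with |PR| = 53.3 and R on the +x side, so R = (53.30, 0.000). The tangent condition forces AR to be normal to PR, so A = R + (0, -4.1) = (53.30, -4.100). On A1, R sits at bearing 90° from A; a 112° counterclockwise sweep puts M at bearing 202°, so M = A + 4.1·(cos 202°, sin 202°) = (49.50, -5.636). Since A1 is tangent to MC there, AM ⟂ MC, so MC runs along (−sin 202°, cos 202°); with |MC| = 14.5, C = (54.93, -19.08). Then |PC| = |C − P| = 58.15.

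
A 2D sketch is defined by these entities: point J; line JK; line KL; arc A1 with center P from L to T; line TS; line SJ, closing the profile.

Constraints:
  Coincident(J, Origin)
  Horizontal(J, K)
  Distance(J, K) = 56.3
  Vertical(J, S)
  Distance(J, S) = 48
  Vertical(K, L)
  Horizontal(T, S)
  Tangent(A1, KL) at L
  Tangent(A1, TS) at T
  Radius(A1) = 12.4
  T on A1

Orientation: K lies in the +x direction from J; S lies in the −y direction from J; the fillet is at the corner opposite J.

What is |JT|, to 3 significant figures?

65.0

J is at the origin; J and K share the same y with |JK| = 56.3 and K on the +x side, so K = (56.3, 0.00). JS is vertical with |JS| = 48.0 and S on the −y side, so S = (0.00, -48.0). The virtual corner opposite J is at (56.3, -48.0). A1 meets KL tangentially, so PL is at right angles to KL and the tangent condition forces PT to be normal to TS, with radius 12.4, so the center P sits 12.4 in from both sides at P = (43.9, -35.6). That places the tangent points at L = (56.3, -35.6) on KL and T = (43.9, -48.0) on TS. Then |JT| = |T − J| = 65.0.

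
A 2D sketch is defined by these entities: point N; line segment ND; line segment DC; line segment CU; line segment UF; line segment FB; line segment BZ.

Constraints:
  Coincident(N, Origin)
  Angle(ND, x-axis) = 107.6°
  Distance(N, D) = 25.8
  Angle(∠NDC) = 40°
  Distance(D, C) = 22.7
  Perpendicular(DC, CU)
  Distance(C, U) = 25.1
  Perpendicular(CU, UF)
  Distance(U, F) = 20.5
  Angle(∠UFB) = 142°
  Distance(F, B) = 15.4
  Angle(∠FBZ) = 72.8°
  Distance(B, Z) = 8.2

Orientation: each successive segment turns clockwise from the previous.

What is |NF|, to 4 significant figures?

19.52

N is at the origin; ND runs at 107.6° with length 25.8, so D = (-7.801, 24.59). ∠NDC = 40.0° gives DC at -32.40° from the x-axis; with |DC| = 22.7, C = (11.37, 12.43). DC ⟂ CU, so CU runs at -122.4°; with |CU| = 25.1, U = (-2.084, -8.764). CU ⟂ UF, so UF runs at 147.6°; with |UF| = 20.5, F = (-19.39, 2.221). Then |NF| = |F − N| = 19.52.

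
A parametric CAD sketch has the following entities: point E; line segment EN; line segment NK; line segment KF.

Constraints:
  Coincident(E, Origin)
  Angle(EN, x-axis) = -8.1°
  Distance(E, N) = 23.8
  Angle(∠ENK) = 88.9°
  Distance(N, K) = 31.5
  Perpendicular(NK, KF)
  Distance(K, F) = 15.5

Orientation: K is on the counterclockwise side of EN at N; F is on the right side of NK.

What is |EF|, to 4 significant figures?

50.08

E is at the origin; EN runs at -8.1° with length 23.8, so N = 23.8·(cos -8.1°, sin -8.1°) = (23.56, -3.353). ∠ENK = 88.9°, so NK runs at -8.1° + (180° − 88.9°) = 83.00° from the x-axis; with |NK| = 31.5, K = N + 31.5·(cos 83.00°, sin 83.00°) = (27.40, 27.91). NK is perpendicular to KF; with |KF| = 15.5 on the right of NK, F = K + 15.5·(0.9925, -0.1219) = (42.79, 26.02). Then |EF| = |F − E| = 50.08.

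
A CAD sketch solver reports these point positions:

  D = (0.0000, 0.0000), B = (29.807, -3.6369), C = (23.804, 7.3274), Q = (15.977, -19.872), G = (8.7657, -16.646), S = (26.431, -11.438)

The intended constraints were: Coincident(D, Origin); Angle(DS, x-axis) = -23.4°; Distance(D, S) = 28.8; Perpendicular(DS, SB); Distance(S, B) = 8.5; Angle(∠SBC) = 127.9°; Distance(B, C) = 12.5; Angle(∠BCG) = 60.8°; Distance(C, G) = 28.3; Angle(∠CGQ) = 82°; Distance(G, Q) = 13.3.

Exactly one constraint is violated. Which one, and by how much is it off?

Distance(G, Q) = 13.3 — off by 5.40.

D = (0.00, 0.00) ✓; DS at -23.40° ✓; |DS| = 28.80 ✓; ∠(DS, SB) = 90.00° ✓; |SB| = 8.500 ✓; ∠SBC = 127.9° ✓; |BC| = 12.50 ✓; ∠BCG = 60.80° ✓; |CG| = 28.30 ✓; ∠CGQ = 82.00° ✓; |GQ| = 7.900 ✗.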